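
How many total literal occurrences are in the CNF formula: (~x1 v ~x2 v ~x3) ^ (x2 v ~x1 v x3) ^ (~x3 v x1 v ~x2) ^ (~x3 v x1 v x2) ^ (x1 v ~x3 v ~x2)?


Clause lengths: 3, 3, 3, 3, 3.
Sum = 3 + 3 + 3 + 3 + 3 = 15.

15


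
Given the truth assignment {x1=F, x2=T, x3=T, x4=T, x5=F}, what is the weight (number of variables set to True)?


The weight is the number of variables assigned True.
True variables: x2, x3, x4.
Weight = 3.

3


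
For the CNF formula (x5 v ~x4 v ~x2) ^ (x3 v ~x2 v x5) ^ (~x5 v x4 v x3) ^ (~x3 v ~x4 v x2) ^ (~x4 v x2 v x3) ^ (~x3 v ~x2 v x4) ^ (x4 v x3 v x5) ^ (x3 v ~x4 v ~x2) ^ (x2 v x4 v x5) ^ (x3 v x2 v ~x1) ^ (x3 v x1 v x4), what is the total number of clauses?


Each group enclosed in parentheses joined by ^ is one clause.
Counting the conjuncts: 11 clauses.

11


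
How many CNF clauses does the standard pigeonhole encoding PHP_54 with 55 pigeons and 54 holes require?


The PHP encoding has two parts:
1) At-least-one-hole clauses: 55 (one per pigeon, each with 54 literals).
2) At-most-one-pigeon-per-hole clauses: 54 holes * C(55,2) = 54 * 1485 = 80190.
Total clauses = 55 + 80190 = 80245.

80245


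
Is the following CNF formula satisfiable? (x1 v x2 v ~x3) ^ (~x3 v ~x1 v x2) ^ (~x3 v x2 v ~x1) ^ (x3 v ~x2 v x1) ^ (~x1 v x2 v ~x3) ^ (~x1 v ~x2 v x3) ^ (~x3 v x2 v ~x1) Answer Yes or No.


Check all 8 possible truth assignments.
Number of satisfying assignments found: 4.
The formula is satisfiable.

Yes


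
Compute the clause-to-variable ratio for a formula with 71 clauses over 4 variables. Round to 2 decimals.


Clause-to-variable ratio = clauses / variables.
71 / 4 = 17.75.

17.75


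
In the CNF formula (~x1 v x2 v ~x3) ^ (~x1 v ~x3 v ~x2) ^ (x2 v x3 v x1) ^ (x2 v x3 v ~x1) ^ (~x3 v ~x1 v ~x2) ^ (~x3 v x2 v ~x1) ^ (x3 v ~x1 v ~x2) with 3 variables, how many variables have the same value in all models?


Find all satisfying assignments: 3 model(s).
Check which variables have the same value in every model.
Fixed variables: x1=F.
Backbone size = 1.

1


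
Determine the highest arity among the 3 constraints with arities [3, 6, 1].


The arities are: 3, 6, 1.
Scan for the maximum value.
Maximum arity = 6.

6


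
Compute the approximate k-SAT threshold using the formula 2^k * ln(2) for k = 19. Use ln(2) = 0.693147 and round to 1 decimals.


Using the asymptotic formula: threshold ~ 2^k * ln(2).
2^19 = 524288.
524288 * 0.693147 = 363408.7.

363408.7


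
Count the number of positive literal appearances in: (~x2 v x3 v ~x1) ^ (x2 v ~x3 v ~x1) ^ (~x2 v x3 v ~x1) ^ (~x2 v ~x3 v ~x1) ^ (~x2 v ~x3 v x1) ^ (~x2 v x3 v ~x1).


Scan each clause for unnegated literals.
Clause 1: 1 positive; Clause 2: 1 positive; Clause 3: 1 positive; Clause 4: 0 positive; Clause 5: 1 positive; Clause 6: 1 positive.
Total positive literal occurrences = 5.

5


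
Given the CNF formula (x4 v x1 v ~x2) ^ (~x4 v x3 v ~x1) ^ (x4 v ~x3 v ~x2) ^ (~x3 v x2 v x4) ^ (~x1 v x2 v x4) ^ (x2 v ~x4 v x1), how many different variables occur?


Identify each distinct variable in the formula.
Variables found: x1, x2, x3, x4.
Total distinct variables = 4.

4


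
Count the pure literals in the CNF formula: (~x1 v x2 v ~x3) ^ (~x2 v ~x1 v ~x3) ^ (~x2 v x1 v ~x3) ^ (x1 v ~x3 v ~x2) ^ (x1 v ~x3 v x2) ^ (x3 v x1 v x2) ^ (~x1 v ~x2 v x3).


A pure literal appears in only one polarity across all clauses.
No pure literals found.
Count = 0.

0


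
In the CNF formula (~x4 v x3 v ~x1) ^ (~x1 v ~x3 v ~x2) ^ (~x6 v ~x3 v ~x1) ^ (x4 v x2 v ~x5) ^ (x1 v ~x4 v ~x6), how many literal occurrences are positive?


Scan each clause for unnegated literals.
Clause 1: 1 positive; Clause 2: 0 positive; Clause 3: 0 positive; Clause 4: 2 positive; Clause 5: 1 positive.
Total positive literal occurrences = 4.

4


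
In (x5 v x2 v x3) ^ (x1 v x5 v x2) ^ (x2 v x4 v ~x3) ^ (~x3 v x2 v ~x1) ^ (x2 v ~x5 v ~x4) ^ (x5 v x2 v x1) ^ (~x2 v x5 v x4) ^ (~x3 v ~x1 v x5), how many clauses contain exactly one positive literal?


A definite clause has exactly one positive literal.
Clause 1: 3 positive -> not definite
Clause 2: 3 positive -> not definite
Clause 3: 2 positive -> not definite
Clause 4: 1 positive -> definite
Clause 5: 1 positive -> definite
Clause 6: 3 positive -> not definite
Clause 7: 2 positive -> not definite
Clause 8: 1 positive -> definite
Definite clause count = 3.

3


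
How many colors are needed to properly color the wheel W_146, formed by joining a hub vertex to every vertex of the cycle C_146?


W_146 consists of the cycle C_146 together with a hub vertex adjacent to every cycle vertex.
The cycle C_146 needs 2 colors (even cycle -> 2).
The hub is adjacent to every cycle vertex, so it must receive a new color distinct from all of them.
Chromatic number = 2 + 1 = 3.

3


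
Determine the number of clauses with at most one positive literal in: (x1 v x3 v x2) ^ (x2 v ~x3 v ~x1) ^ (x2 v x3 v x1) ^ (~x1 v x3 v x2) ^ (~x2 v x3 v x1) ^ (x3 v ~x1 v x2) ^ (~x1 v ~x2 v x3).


A Horn clause has at most one positive literal.
Clause 1: 3 positive lit(s) -> not Horn
Clause 2: 1 positive lit(s) -> Horn
Clause 3: 3 positive lit(s) -> not Horn
Clause 4: 2 positive lit(s) -> not Horn
Clause 5: 2 positive lit(s) -> not Horn
Clause 6: 2 positive lit(s) -> not Horn
Clause 7: 1 positive lit(s) -> Horn
Total Horn clauses = 2.

2


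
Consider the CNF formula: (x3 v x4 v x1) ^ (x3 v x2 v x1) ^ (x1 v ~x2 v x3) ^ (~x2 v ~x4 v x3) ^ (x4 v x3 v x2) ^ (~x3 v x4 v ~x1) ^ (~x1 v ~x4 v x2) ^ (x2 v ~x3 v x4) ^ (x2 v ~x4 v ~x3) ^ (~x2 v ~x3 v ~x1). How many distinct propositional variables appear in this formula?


Identify each distinct variable in the formula.
Variables found: x1, x2, x3, x4.
Total distinct variables = 4.

4


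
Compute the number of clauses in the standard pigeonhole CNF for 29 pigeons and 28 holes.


The PHP encoding has two parts:
1) At-least-one-hole clauses: 29 (one per pigeon, each with 28 literals).
2) At-most-one-pigeon-per-hole clauses: 28 holes * C(29,2) = 28 * 406 = 11368.
Total clauses = 29 + 11368 = 11397.

11397


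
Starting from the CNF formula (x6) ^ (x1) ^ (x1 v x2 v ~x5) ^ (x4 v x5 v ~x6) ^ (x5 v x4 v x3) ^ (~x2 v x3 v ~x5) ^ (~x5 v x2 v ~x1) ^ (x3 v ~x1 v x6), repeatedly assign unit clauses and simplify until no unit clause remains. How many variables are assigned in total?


Unit propagation repeatedly assigns the literal in any unit clause, then simplifies.
Assignments in order: x6 = T, x1 = T.
No further unit clauses remain.
Total variables assigned = 2.

2


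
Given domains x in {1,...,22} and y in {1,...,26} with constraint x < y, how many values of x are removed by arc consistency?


For the constraint x < y, x needs a supporting value in y's domain.
x can be at most 25 (one less than y's maximum).
Valid x values from domain: 22 out of 22.
Pruned = 22 - 22 = 0.

0


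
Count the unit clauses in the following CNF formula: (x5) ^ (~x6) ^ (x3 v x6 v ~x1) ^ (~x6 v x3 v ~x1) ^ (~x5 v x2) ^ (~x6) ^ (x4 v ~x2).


A unit clause contains exactly one literal.
Unit clauses found: (x5), (~x6), (~x6).
Count = 3.

3


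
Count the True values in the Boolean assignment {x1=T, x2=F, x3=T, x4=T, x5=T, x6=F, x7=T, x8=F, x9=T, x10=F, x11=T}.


The weight is the number of variables assigned True.
True variables: x1, x3, x4, x5, x7, x9, x11.
Weight = 7.

7


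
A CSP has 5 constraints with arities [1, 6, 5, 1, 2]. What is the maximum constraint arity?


The arities are: 1, 6, 5, 1, 2.
Scan for the maximum value.
Maximum arity = 6.

6


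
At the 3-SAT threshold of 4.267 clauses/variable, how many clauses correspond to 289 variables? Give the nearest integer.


The 3-SAT phase transition occurs at approximately 4.267 clauses per variable.
m = 4.267 * 289 = 1233.163.
Rounded to nearest integer: 1233.

1233


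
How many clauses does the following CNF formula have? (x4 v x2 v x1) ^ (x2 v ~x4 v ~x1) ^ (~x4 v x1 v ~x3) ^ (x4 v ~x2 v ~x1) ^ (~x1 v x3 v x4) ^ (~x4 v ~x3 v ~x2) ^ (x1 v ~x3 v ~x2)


Each group enclosed in parentheses joined by ^ is one clause.
Counting the conjuncts: 7 clauses.

7


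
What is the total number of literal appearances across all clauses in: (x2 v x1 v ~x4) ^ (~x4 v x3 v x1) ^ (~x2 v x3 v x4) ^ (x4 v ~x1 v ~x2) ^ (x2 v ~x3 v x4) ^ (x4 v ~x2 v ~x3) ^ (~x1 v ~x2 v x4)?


Clause lengths: 3, 3, 3, 3, 3, 3, 3.
Sum = 3 + 3 + 3 + 3 + 3 + 3 + 3 = 21.

21


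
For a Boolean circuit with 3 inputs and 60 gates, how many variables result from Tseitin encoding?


The Tseitin transformation introduces one auxiliary variable per gate.
Total variables = inputs + gates = 3 + 60 = 63.

63


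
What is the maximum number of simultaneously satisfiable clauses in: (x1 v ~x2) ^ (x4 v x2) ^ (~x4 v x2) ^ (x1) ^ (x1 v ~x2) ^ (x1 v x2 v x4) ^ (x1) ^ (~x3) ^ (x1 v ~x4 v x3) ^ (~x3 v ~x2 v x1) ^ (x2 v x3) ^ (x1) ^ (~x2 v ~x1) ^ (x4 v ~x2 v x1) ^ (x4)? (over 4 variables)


Enumerate all 16 truth assignments.
For each, count how many of the 15 clauses are satisfied.
The formula is not fully satisfiable, so the maximum is below 15.
Maximum simultaneously satisfiable clauses = 14.

14


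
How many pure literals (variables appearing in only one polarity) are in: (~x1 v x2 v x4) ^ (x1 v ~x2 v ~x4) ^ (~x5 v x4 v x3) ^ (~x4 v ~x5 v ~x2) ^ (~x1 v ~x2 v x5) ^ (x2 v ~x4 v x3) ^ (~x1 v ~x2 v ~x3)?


A pure literal appears in only one polarity across all clauses.
No pure literals found.
Count = 0.

0


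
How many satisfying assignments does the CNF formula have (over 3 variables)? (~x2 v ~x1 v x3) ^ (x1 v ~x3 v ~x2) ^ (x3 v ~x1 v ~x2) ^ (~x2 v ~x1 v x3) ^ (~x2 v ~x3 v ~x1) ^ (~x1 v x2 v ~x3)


Enumerate all 8 truth assignments over 3 variables.
Test each against every clause.
Satisfying assignments found: 4.

4


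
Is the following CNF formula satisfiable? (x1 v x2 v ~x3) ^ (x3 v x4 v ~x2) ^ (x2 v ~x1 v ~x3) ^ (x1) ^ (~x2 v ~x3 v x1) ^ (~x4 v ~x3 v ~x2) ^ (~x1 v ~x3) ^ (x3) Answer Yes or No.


Check all 16 possible truth assignments.
Number of satisfying assignments found: 0.
The formula is unsatisfiable.

No


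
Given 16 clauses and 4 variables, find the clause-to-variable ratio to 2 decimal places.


Clause-to-variable ratio = clauses / variables.
16 / 4 = 4.0.

4.0


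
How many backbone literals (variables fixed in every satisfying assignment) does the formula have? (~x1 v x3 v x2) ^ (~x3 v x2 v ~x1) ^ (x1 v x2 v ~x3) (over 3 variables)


Find all satisfying assignments: 5 model(s).
Check which variables have the same value in every model.
No variable is fixed across all models.
Backbone size = 0.

0


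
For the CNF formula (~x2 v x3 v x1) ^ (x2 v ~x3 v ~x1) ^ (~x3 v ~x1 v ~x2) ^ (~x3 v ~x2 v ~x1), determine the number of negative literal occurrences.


Scan each clause for negated literals.
Clause 1: 1 negative; Clause 2: 2 negative; Clause 3: 3 negative; Clause 4: 3 negative.
Total negative literal occurrences = 9.

9


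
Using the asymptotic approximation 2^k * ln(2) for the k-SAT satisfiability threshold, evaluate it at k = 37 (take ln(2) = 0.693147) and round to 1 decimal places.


Using the asymptotic formula: threshold ~ 2^k * ln(2).
2^37 = 137438953472.
137438953472 * 0.693147 = 95265398282.3.

95265398282.3


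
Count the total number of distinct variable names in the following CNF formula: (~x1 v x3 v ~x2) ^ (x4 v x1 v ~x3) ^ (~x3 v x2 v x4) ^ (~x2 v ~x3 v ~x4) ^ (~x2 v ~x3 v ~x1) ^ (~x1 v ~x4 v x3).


Identify each distinct variable in the formula.
Variables found: x1, x2, x3, x4.
Total distinct variables = 4.

4


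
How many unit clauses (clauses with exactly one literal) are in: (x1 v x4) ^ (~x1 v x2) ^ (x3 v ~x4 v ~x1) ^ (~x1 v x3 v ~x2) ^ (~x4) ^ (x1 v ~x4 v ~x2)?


A unit clause contains exactly one literal.
Unit clauses found: (~x4).
Count = 1.

1


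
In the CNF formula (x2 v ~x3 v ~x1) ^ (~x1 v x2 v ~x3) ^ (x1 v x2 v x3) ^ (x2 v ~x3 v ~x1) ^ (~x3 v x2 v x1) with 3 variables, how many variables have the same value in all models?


Find all satisfying assignments: 5 model(s).
Check which variables have the same value in every model.
No variable is fixed across all models.
Backbone size = 0.

0


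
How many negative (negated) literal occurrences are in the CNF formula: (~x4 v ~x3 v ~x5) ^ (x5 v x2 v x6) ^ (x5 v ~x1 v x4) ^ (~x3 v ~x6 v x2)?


Scan each clause for negated literals.
Clause 1: 3 negative; Clause 2: 0 negative; Clause 3: 1 negative; Clause 4: 2 negative.
Total negative literal occurrences = 6.

6


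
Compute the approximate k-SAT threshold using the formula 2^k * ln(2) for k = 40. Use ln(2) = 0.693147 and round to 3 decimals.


Using the asymptotic formula: threshold ~ 2^k * ln(2).
2^40 = 1099511627776.
1099511627776 * 0.693147 = 762123186258.051.

762123186258.051


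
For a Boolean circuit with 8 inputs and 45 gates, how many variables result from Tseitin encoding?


The Tseitin transformation introduces one auxiliary variable per gate.
Total variables = inputs + gates = 8 + 45 = 53.

53


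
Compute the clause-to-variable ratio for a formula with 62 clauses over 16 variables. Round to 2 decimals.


Clause-to-variable ratio = clauses / variables.
62 / 16 = 3.88.

3.88


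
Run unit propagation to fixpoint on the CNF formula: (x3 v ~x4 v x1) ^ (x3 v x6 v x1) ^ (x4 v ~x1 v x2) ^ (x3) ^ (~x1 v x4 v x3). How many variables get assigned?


Unit propagation repeatedly assigns the literal in any unit clause, then simplifies.
Assignments in order: x3 = T.
No further unit clauses remain.
Total variables assigned = 1.

1


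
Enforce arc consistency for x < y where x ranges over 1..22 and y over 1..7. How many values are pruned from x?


For the constraint x < y, x needs a supporting value in y's domain.
x can be at most 6 (one less than y's maximum).
Valid x values from domain: 6 out of 22.
Pruned = 22 - 6 = 16.

16


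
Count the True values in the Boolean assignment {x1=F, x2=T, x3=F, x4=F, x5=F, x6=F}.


The weight is the number of variables assigned True.
True variables: x2.
Weight = 1.

1


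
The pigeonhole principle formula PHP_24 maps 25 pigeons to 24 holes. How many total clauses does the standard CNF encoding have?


The PHP encoding has two parts:
1) At-least-one-hole clauses: 25 (one per pigeon, each with 24 literals).
2) At-most-one-pigeon-per-hole clauses: 24 holes * C(25,2) = 24 * 300 = 7200.
Total clauses = 25 + 7200 = 7225.

7225


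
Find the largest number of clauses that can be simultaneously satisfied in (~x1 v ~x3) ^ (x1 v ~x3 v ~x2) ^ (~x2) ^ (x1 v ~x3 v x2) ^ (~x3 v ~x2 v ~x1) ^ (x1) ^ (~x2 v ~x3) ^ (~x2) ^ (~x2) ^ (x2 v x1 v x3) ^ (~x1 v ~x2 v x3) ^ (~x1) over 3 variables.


Enumerate all 8 truth assignments.
For each, count how many of the 12 clauses are satisfied.
The formula is not fully satisfiable, so the maximum is below 12.
Maximum simultaneously satisfiable clauses = 11.

11


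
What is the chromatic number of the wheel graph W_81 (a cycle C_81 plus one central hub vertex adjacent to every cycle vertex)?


W_81 consists of the cycle C_81 together with a hub vertex adjacent to every cycle vertex.
The cycle C_81 needs 3 colors (odd cycle -> 3).
The hub is adjacent to every cycle vertex, so it must receive a new color distinct from all of them.
Chromatic number = 3 + 1 = 4.

4


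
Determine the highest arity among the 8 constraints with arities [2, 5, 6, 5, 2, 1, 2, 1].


The arities are: 2, 5, 6, 5, 2, 1, 2, 1.
Scan for the maximum value.
Maximum arity = 6.

6


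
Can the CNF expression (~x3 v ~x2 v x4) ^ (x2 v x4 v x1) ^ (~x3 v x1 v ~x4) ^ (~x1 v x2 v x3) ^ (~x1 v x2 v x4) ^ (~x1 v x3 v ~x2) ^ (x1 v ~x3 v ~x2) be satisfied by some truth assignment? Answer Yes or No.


Check all 16 possible truth assignments.
Number of satisfying assignments found: 5.
The formula is satisfiable.

Yes


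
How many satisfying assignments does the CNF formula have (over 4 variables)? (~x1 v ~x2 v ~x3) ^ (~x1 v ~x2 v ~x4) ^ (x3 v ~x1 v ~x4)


Enumerate all 16 truth assignments over 4 variables.
Test each against every clause.
Satisfying assignments found: 12.

12


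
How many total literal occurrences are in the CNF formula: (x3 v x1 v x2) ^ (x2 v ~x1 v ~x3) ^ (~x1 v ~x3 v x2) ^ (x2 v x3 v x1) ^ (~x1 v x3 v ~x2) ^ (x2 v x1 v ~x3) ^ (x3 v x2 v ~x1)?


Clause lengths: 3, 3, 3, 3, 3, 3, 3.
Sum = 3 + 3 + 3 + 3 + 3 + 3 + 3 = 21.

21


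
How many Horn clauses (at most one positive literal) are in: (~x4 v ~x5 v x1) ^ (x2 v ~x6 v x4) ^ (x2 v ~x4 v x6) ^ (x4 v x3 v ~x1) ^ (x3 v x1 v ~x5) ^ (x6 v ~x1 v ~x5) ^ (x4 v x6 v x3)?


A Horn clause has at most one positive literal.
Clause 1: 1 positive lit(s) -> Horn
Clause 2: 2 positive lit(s) -> not Horn
Clause 3: 2 positive lit(s) -> not Horn
Clause 4: 2 positive lit(s) -> not Horn
Clause 5: 2 positive lit(s) -> not Horn
Clause 6: 1 positive lit(s) -> Horn
Clause 7: 3 positive lit(s) -> not Horn
Total Horn clauses = 2.

2


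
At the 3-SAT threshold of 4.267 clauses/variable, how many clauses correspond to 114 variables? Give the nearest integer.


The 3-SAT phase transition occurs at approximately 4.267 clauses per variable.
m = 4.267 * 114 = 486.438.
Rounded to nearest integer: 486.

486


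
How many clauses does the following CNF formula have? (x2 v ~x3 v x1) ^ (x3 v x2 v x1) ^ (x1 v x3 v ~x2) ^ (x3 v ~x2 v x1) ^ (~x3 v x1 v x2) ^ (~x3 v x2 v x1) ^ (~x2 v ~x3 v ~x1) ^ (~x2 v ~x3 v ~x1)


Each group enclosed in parentheses joined by ^ is one clause.
Counting the conjuncts: 8 clauses.

8


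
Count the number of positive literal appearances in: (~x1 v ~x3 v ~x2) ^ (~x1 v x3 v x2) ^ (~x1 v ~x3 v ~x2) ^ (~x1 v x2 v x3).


Scan each clause for unnegated literals.
Clause 1: 0 positive; Clause 2: 2 positive; Clause 3: 0 positive; Clause 4: 2 positive.
Total positive literal occurrences = 4.

4


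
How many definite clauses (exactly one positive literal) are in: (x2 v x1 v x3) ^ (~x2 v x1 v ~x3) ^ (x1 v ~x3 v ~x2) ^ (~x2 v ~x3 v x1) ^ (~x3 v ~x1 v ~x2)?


A definite clause has exactly one positive literal.
Clause 1: 3 positive -> not definite
Clause 2: 1 positive -> definite
Clause 3: 1 positive -> definite
Clause 4: 1 positive -> definite
Clause 5: 0 positive -> not definite
Definite clause count = 3.

3


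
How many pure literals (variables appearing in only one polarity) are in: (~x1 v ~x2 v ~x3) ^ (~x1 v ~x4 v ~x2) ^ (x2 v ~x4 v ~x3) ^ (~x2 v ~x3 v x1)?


A pure literal appears in only one polarity across all clauses.
Pure literals: x3 (negative only), x4 (negative only).
Count = 2.

2


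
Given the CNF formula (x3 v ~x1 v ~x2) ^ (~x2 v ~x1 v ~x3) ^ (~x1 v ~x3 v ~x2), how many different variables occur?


Identify each distinct variable in the formula.
Variables found: x1, x2, x3.
Total distinct variables = 3.

3


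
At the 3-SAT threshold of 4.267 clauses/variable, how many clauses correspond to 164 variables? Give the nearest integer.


The 3-SAT phase transition occurs at approximately 4.267 clauses per variable.
m = 4.267 * 164 = 699.788.
Rounded to nearest integer: 700.

700


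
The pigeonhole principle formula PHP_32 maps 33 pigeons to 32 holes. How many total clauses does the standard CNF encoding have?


The PHP encoding has two parts:
1) At-least-one-hole clauses: 33 (one per pigeon, each with 32 literals).
2) At-most-one-pigeon-per-hole clauses: 32 holes * C(33,2) = 32 * 528 = 16896.
Total clauses = 33 + 16896 = 16929.

16929


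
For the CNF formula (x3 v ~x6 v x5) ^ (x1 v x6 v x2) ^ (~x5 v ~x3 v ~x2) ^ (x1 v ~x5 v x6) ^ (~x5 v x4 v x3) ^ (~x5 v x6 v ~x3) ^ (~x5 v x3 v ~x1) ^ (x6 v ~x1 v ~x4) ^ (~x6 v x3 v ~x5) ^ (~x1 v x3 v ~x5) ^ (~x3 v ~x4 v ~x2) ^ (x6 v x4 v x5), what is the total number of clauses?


Each group enclosed in parentheses joined by ^ is one clause.
Counting the conjuncts: 12 clauses.

12


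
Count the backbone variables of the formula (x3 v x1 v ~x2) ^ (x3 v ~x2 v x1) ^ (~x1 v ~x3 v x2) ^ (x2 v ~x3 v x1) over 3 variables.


Find all satisfying assignments: 5 model(s).
Check which variables have the same value in every model.
No variable is fixed across all models.
Backbone size = 0.

0


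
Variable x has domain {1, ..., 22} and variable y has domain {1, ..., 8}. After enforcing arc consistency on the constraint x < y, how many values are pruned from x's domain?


For the constraint x < y, x needs a supporting value in y's domain.
x can be at most 7 (one less than y's maximum).
Valid x values from domain: 7 out of 22.
Pruned = 22 - 7 = 15.

15


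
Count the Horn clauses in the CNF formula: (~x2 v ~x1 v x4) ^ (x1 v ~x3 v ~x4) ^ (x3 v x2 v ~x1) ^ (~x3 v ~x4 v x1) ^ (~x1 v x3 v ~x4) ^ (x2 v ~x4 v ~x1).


A Horn clause has at most one positive literal.
Clause 1: 1 positive lit(s) -> Horn
Clause 2: 1 positive lit(s) -> Horn
Clause 3: 2 positive lit(s) -> not Horn
Clause 4: 1 positive lit(s) -> Horn
Clause 5: 1 positive lit(s) -> Horn
Clause 6: 1 positive lit(s) -> Horn
Total Horn clauses = 5.

5


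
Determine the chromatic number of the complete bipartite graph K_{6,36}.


K_{6,36} is bipartite by definition: the two parts are independent sets, with every edge crossing between them.
Color all vertices in one part with color 1 and all vertices in the other part with color 2.
Since the graph has at least one edge, one color does not suffice.
Chromatic number = 2.

2


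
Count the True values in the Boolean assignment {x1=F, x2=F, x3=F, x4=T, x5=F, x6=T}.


The weight is the number of variables assigned True.
True variables: x4, x6.
Weight = 2.

2


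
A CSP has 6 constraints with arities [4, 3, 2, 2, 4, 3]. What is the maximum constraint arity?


The arities are: 4, 3, 2, 2, 4, 3.
Scan for the maximum value.
Maximum arity = 4.

4


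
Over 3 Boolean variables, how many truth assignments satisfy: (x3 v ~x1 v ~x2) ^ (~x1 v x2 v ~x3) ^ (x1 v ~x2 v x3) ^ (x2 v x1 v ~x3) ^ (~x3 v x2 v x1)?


Enumerate all 8 truth assignments over 3 variables.
Test each against every clause.
Satisfying assignments found: 4.

4


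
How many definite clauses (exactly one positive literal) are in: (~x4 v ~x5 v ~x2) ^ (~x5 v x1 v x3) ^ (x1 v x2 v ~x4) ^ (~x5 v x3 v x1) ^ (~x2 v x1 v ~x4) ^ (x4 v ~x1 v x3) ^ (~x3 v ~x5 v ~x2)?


A definite clause has exactly one positive literal.
Clause 1: 0 positive -> not definite
Clause 2: 2 positive -> not definite
Clause 3: 2 positive -> not definite
Clause 4: 2 positive -> not definite
Clause 5: 1 positive -> definite
Clause 6: 2 positive -> not definite
Clause 7: 0 positive -> not definite
Definite clause count = 1.

1


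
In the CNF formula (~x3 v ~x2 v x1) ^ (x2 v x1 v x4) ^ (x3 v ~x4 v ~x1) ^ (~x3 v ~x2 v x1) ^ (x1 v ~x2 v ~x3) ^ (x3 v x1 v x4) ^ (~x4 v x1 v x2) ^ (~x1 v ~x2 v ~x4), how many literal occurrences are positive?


Scan each clause for unnegated literals.
Clause 1: 1 positive; Clause 2: 3 positive; Clause 3: 1 positive; Clause 4: 1 positive; Clause 5: 1 positive; Clause 6: 3 positive; Clause 7: 2 positive; Clause 8: 0 positive.
Total positive literal occurrences = 12.

12


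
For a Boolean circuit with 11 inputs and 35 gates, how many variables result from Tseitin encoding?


The Tseitin transformation introduces one auxiliary variable per gate.
Total variables = inputs + gates = 11 + 35 = 46.

46


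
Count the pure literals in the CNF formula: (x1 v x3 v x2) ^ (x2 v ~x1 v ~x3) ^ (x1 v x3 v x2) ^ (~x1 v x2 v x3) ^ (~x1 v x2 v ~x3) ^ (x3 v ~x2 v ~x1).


A pure literal appears in only one polarity across all clauses.
No pure literals found.
Count = 0.

0


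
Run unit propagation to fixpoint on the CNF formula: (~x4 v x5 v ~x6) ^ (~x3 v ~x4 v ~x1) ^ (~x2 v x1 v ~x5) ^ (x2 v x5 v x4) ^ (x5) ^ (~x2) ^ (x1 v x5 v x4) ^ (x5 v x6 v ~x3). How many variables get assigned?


Unit propagation repeatedly assigns the literal in any unit clause, then simplifies.
Assignments in order: x5 = T, x2 = F.
No further unit clauses remain.
Total variables assigned = 2.

2


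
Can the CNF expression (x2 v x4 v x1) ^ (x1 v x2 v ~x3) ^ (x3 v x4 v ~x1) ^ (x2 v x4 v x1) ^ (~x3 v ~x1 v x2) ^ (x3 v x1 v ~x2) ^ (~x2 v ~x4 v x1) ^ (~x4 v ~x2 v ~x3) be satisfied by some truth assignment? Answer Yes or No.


Check all 16 possible truth assignments.
Number of satisfying assignments found: 5.
The formula is satisfiable.

Yes


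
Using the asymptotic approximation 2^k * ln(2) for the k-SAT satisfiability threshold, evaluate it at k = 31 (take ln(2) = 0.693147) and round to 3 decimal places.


Using the asymptotic formula: threshold ~ 2^k * ln(2).
2^31 = 2147483648.
2147483648 * 0.693147 = 1488521848.16.

1488521848.16


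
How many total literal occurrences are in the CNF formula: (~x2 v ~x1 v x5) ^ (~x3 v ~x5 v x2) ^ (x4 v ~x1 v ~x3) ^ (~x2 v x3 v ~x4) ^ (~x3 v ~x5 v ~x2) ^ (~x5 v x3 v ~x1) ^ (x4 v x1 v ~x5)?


Clause lengths: 3, 3, 3, 3, 3, 3, 3.
Sum = 3 + 3 + 3 + 3 + 3 + 3 + 3 = 21.

21


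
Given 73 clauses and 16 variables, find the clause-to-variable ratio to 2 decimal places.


Clause-to-variable ratio = clauses / variables.
73 / 16 = 4.56.

4.56


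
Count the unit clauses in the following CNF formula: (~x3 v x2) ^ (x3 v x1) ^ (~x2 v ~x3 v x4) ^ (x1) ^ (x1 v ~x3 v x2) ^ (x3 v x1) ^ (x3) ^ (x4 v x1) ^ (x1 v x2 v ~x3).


A unit clause contains exactly one literal.
Unit clauses found: (x1), (x3).
Count = 2.

2


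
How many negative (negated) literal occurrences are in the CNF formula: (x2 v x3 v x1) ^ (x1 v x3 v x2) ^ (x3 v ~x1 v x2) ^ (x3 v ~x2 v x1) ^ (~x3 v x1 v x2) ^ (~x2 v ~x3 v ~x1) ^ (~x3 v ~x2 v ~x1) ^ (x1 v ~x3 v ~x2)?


Scan each clause for negated literals.
Clause 1: 0 negative; Clause 2: 0 negative; Clause 3: 1 negative; Clause 4: 1 negative; Clause 5: 1 negative; Clause 6: 3 negative; Clause 7: 3 negative; Clause 8: 2 negative.
Total negative literal occurrences = 11.

11


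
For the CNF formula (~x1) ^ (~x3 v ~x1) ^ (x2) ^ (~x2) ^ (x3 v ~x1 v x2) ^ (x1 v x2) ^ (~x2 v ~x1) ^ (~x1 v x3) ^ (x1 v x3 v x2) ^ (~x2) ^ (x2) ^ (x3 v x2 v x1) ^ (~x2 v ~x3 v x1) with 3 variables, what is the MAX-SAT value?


Enumerate all 8 truth assignments.
For each, count how many of the 13 clauses are satisfied.
The formula is not fully satisfiable, so the maximum is below 13.
Maximum simultaneously satisfiable clauses = 11.

11


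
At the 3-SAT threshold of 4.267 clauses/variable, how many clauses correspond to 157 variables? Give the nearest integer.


The 3-SAT phase transition occurs at approximately 4.267 clauses per variable.
m = 4.267 * 157 = 669.919.
Rounded to nearest integer: 670.

670


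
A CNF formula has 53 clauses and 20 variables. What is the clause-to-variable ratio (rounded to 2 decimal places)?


Clause-to-variable ratio = clauses / variables.
53 / 20 = 2.65.

2.65


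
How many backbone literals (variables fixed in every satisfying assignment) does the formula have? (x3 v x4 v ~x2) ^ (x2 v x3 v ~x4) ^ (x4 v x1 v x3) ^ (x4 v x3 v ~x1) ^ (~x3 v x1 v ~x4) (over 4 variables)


Find all satisfying assignments: 8 model(s).
Check which variables have the same value in every model.
No variable is fixed across all models.
Backbone size = 0.

0


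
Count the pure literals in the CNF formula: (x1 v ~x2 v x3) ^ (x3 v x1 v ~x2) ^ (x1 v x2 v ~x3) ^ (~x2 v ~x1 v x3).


A pure literal appears in only one polarity across all clauses.
No pure literals found.
Count = 0.

0


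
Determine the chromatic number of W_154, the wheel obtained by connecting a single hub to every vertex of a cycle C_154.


W_154 consists of the cycle C_154 together with a hub vertex adjacent to every cycle vertex.
The cycle C_154 needs 2 colors (even cycle -> 2).
The hub is adjacent to every cycle vertex, so it must receive a new color distinct from all of them.
Chromatic number = 2 + 1 = 3.

3


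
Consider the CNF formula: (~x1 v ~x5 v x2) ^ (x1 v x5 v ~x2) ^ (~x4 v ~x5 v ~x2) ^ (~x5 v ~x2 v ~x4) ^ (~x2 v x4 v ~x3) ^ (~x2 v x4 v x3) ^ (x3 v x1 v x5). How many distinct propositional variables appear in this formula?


Identify each distinct variable in the formula.
Variables found: x1, x2, x3, x4, x5.
Total distinct variables = 5.

5


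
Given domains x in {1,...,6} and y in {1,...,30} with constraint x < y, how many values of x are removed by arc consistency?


For the constraint x < y, x needs a supporting value in y's domain.
x can be at most 29 (one less than y's maximum).
Valid x values from domain: 6 out of 6.
Pruned = 6 - 6 = 0.

0


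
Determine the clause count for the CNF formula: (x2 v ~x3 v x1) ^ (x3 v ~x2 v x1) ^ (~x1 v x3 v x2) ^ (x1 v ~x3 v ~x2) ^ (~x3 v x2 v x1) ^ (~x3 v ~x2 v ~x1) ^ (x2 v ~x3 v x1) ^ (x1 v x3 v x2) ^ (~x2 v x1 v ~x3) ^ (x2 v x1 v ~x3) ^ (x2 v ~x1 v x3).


Each group enclosed in parentheses joined by ^ is one clause.
Counting the conjuncts: 11 clauses.

11


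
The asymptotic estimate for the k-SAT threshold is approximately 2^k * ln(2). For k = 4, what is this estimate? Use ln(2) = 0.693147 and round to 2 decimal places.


Using the asymptotic formula: threshold ~ 2^k * ln(2).
2^4 = 16.
16 * 0.693147 = 11.09.

11.09


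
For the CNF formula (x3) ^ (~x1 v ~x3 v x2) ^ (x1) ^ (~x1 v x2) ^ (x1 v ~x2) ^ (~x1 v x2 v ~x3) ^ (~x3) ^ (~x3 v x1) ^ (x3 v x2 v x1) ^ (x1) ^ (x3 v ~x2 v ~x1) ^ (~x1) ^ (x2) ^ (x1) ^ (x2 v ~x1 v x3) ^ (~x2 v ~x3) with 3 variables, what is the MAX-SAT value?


Enumerate all 8 truth assignments.
For each, count how many of the 16 clauses are satisfied.
The formula is not fully satisfiable, so the maximum is below 16.
Maximum simultaneously satisfiable clauses = 13.

13


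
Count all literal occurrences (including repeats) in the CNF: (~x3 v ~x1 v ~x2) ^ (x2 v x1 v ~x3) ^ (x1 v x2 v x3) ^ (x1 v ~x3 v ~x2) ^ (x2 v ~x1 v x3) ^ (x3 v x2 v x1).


Clause lengths: 3, 3, 3, 3, 3, 3.
Sum = 3 + 3 + 3 + 3 + 3 + 3 = 18.

18


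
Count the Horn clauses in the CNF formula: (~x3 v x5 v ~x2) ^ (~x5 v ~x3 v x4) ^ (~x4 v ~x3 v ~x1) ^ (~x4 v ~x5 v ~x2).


A Horn clause has at most one positive literal.
Clause 1: 1 positive lit(s) -> Horn
Clause 2: 1 positive lit(s) -> Horn
Clause 3: 0 positive lit(s) -> Horn
Clause 4: 0 positive lit(s) -> Horn
Total Horn clauses = 4.

4


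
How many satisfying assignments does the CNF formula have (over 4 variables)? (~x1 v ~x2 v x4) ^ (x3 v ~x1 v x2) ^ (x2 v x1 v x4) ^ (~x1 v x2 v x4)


Enumerate all 16 truth assignments over 4 variables.
Test each against every clause.
Satisfying assignments found: 9.

9


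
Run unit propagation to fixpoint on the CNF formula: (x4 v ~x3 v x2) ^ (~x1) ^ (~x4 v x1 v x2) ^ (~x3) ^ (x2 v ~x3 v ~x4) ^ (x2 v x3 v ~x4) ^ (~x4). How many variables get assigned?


Unit propagation repeatedly assigns the literal in any unit clause, then simplifies.
Assignments in order: x1 = F, x3 = F, x4 = F.
No further unit clauses remain.
Total variables assigned = 3.

3


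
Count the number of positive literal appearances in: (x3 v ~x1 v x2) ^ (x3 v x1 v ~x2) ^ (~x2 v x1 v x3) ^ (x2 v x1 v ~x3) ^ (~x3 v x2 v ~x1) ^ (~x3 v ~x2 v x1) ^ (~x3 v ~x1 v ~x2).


Scan each clause for unnegated literals.
Clause 1: 2 positive; Clause 2: 2 positive; Clause 3: 2 positive; Clause 4: 2 positive; Clause 5: 1 positive; Clause 6: 1 positive; Clause 7: 0 positive.
Total positive literal occurrences = 10.

10


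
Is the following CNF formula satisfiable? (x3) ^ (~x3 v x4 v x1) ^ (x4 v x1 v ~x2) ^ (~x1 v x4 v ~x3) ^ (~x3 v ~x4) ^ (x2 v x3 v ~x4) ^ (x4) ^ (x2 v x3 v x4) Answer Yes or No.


Check all 16 possible truth assignments.
Number of satisfying assignments found: 0.
The formula is unsatisfiable.

No


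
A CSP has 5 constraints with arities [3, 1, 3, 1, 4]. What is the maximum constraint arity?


The arities are: 3, 1, 3, 1, 4.
Scan for the maximum value.
Maximum arity = 4.

4


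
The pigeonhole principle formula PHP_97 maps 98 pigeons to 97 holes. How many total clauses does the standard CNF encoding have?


The PHP encoding has two parts:
1) At-least-one-hole clauses: 98 (one per pigeon, each with 97 literals).
2) At-most-one-pigeon-per-hole clauses: 97 holes * C(98,2) = 97 * 4753 = 461041.
Total clauses = 98 + 461041 = 461139.

461139


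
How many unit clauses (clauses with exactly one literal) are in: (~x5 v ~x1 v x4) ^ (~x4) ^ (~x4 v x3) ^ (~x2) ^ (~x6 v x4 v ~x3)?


A unit clause contains exactly one literal.
Unit clauses found: (~x4), (~x2).
Count = 2.

2


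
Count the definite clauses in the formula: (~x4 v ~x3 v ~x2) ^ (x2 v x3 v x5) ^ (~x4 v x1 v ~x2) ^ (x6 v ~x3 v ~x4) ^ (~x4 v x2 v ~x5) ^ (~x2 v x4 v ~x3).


A definite clause has exactly one positive literal.
Clause 1: 0 positive -> not definite
Clause 2: 3 positive -> not definite
Clause 3: 1 positive -> definite
Clause 4: 1 positive -> definite
Clause 5: 1 positive -> definite
Clause 6: 1 positive -> definite
Definite clause count = 4.

4


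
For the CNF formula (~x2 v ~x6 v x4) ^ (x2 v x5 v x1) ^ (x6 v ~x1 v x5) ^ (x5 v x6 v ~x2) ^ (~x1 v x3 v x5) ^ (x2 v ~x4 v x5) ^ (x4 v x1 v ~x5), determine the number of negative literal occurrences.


Scan each clause for negated literals.
Clause 1: 2 negative; Clause 2: 0 negative; Clause 3: 1 negative; Clause 4: 1 negative; Clause 5: 1 negative; Clause 6: 1 negative; Clause 7: 1 negative.
Total negative literal occurrences = 7.

7


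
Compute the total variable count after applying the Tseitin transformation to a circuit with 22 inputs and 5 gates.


The Tseitin transformation introduces one auxiliary variable per gate.
Total variables = inputs + gates = 22 + 5 = 27.

27


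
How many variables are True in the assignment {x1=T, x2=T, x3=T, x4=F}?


The weight is the number of variables assigned True.
True variables: x1, x2, x3.
Weight = 3.

3


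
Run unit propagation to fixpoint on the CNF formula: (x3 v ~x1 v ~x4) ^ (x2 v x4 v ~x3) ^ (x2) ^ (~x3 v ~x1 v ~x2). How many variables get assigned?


Unit propagation repeatedly assigns the literal in any unit clause, then simplifies.
Assignments in order: x2 = T.
No further unit clauses remain.
Total variables assigned = 1.

1


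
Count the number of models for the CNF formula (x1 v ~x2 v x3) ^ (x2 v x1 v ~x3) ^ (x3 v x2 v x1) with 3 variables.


Enumerate all 8 truth assignments over 3 variables.
Test each against every clause.
Satisfying assignments found: 5.

5


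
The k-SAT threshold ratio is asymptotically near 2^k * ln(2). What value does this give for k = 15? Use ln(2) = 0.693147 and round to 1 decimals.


Using the asymptotic formula: threshold ~ 2^k * ln(2).
2^15 = 32768.
32768 * 0.693147 = 22713.0.

22713.0


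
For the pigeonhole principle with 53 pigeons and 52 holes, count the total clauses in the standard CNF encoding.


The PHP encoding has two parts:
1) At-least-one-hole clauses: 53 (one per pigeon, each with 52 literals).
2) At-most-one-pigeon-per-hole clauses: 52 holes * C(53,2) = 52 * 1378 = 71656.
Total clauses = 53 + 71656 = 71709.

71709


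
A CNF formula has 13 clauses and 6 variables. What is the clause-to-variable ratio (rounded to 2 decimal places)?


Clause-to-variable ratio = clauses / variables.
13 / 6 = 2.17.

2.17


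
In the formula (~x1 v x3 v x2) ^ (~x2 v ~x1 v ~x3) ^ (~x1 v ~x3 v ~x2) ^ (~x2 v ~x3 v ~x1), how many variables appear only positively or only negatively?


A pure literal appears in only one polarity across all clauses.
Pure literals: x1 (negative only).
Count = 1.

1


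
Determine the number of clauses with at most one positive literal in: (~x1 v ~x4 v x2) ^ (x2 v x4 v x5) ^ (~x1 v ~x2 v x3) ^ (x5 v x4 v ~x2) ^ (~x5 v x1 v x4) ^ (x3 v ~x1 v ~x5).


A Horn clause has at most one positive literal.
Clause 1: 1 positive lit(s) -> Horn
Clause 2: 3 positive lit(s) -> not Horn
Clause 3: 1 positive lit(s) -> Horn
Clause 4: 2 positive lit(s) -> not Horn
Clause 5: 2 positive lit(s) -> not Horn
Clause 6: 1 positive lit(s) -> Horn
Total Horn clauses = 3.

3


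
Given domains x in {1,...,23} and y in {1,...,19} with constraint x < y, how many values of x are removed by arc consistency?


For the constraint x < y, x needs a supporting value in y's domain.
x can be at most 18 (one less than y's maximum).
Valid x values from domain: 18 out of 23.
Pruned = 23 - 18 = 5.

5


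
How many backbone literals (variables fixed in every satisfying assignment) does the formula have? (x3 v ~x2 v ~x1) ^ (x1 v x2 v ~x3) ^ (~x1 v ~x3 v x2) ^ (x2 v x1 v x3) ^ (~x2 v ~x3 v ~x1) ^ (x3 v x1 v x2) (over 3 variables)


Find all satisfying assignments: 3 model(s).
Check which variables have the same value in every model.
No variable is fixed across all models.
Backbone size = 0.

0


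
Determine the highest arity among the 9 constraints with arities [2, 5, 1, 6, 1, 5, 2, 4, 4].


The arities are: 2, 5, 1, 6, 1, 5, 2, 4, 4.
Scan for the maximum value.
Maximum arity = 6.

6


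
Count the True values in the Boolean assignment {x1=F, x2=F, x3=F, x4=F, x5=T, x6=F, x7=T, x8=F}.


The weight is the number of variables assigned True.
True variables: x5, x7.
Weight = 2.

2


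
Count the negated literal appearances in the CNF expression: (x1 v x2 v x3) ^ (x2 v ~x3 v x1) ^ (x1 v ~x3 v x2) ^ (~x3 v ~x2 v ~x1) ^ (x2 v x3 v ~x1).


Scan each clause for negated literals.
Clause 1: 0 negative; Clause 2: 1 negative; Clause 3: 1 negative; Clause 4: 3 negative; Clause 5: 1 negative.
Total negative literal occurrences = 6.

6


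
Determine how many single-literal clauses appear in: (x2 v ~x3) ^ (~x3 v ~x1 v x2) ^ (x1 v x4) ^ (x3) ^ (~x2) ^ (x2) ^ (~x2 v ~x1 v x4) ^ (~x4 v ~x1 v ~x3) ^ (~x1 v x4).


A unit clause contains exactly one literal.
Unit clauses found: (x3), (~x2), (x2).
Count = 3.

3


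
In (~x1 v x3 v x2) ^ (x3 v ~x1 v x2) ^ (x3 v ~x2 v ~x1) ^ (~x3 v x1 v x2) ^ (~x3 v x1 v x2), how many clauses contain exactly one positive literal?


A definite clause has exactly one positive literal.
Clause 1: 2 positive -> not definite
Clause 2: 2 positive -> not definite
Clause 3: 1 positive -> definite
Clause 4: 2 positive -> not definite
Clause 5: 2 positive -> not definite
Definite clause count = 1.

1


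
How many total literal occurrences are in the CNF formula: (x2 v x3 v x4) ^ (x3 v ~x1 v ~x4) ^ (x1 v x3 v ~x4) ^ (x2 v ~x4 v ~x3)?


Clause lengths: 3, 3, 3, 3.
Sum = 3 + 3 + 3 + 3 = 12.

12


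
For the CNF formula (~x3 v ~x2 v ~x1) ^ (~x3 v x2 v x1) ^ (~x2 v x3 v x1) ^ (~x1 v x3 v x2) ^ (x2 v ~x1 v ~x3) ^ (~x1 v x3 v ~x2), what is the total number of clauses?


Each group enclosed in parentheses joined by ^ is one clause.
Counting the conjuncts: 6 clauses.

6


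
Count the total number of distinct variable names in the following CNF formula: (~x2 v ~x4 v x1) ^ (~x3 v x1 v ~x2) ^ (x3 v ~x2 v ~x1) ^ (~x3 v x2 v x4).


Identify each distinct variable in the formula.
Variables found: x1, x2, x3, x4.
Total distinct variables = 4.

4


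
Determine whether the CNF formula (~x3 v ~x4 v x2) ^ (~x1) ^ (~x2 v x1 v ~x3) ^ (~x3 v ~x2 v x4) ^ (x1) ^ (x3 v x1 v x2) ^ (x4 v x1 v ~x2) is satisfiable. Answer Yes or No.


Check all 16 possible truth assignments.
Number of satisfying assignments found: 0.
The formula is unsatisfiable.

No


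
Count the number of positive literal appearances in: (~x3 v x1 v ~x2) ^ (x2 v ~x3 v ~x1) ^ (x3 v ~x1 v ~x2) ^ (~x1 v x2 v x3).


Scan each clause for unnegated literals.
Clause 1: 1 positive; Clause 2: 1 positive; Clause 3: 1 positive; Clause 4: 2 positive.
Total positive literal occurrences = 5.

5


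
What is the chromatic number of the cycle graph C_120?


A cycle on an even number of vertices is bipartite: alternate two colors around the cycle.
Since 120 is even, two colors suffice, and at least two are needed because the graph has edges.
Chromatic number = 2.

2


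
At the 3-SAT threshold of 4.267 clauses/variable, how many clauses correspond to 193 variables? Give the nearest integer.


The 3-SAT phase transition occurs at approximately 4.267 clauses per variable.
m = 4.267 * 193 = 823.531.
Rounded to nearest integer: 824.

824
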